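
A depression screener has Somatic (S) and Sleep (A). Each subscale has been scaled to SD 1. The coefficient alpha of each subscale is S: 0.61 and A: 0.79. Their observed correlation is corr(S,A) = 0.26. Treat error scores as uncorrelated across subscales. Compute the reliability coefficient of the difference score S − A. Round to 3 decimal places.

Var(S−A) = 1 + 1 − 2·0.26 = 2 − 0.52 = 1.48.
With uncorrelated errors the cross-covariances are all true-score covariance, so they carry over unchanged; only the diagonal terms shrink to ρᵢσᵢ².
True-score variance = [0.61 + 0.79] − 0.52 = 1.4 − 0.52 = 0.88.
Reliability = 0.88 / 1.48 = 0.595.

0.595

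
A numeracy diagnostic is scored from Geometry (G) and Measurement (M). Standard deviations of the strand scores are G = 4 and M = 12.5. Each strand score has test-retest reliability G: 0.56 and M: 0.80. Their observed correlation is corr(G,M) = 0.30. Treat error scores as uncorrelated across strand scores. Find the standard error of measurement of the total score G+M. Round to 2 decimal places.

Var(total) = 172.25 + 30 = 202.25.
True-score variance = 133.96 + 30 = 163.96, so reliability = 0.8107.
Error variance = 202.25 − 163.96 = 38.29; SEM = √38.29 = 6.19.

6.19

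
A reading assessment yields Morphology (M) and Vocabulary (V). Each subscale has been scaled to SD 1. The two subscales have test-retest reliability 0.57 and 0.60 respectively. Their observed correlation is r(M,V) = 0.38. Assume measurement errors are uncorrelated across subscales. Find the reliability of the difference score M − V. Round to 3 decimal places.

Var(M−V) = 1 + 1 − 2·0.38 = 2 − 0.76 = 1.24.
Under uncorrelated errors the observed covariances equal the true-score covariances, so only the own-variance terms attenuate.
True-score variance = [0.57 + 0.60] − 0.76 = 1.17 − 0.76 = 0.41.
Reliability = 0.41 / 1.24 = 0.331.

0.331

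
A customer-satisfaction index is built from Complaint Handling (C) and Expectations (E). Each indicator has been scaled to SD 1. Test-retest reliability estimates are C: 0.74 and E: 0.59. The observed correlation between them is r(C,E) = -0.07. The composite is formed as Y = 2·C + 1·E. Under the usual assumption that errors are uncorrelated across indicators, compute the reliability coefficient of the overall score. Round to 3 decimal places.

0.693

Var(Y) = 2² + 1 + 2·[2·(-0.07)] = 5 − 0.28 = 4.72.
Because errors are independent across components, Cov(Tᵢ,Tⱼ) = Cov(Xᵢ,Xⱼ); the off-diagonal part of the true-score variance is the same as above.
True-score variance = [2²·0.74 + 0.59] − 0.28 = 3.55 − 0.28 = 3.27.
Reliability = 3.27 / 4.72 = 0.693.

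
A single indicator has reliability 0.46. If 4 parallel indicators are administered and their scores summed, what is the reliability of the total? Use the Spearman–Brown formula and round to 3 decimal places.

ρ_k = kρ / (1 + (k−1)ρ) = 4·0.46 / (1 + 3·0.46) = 1.840 / 2.380 = 0.773.

0.773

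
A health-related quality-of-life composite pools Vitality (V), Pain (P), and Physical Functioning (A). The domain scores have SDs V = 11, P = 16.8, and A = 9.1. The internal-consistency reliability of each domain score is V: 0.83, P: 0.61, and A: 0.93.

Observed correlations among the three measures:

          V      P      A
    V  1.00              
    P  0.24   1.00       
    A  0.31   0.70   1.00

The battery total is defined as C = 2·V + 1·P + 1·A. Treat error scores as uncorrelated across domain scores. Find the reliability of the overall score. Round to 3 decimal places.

Var(C) = 2²·11² + 16.8² + 9.1² + 2·[2·11·16.8·0.24 + 2·11·9.1·0.31 + 16.8·9.1·0.70] = 849.05 + 515.564 = 1364.61.
Because errors are independent across components, Cov(Tᵢ,Tⱼ) = Cov(Xᵢ,Xⱼ); the off-diagonal part of the true-score variance is the same as above.
True-score variance = [2²·11²·0.83 + 16.8²·0.61 + 9.1²·0.93] + 515.564 = 650.9 + 515.564 = 1166.46.
Reliability = 1166.46 / 1364.61 = 0.855.

0.855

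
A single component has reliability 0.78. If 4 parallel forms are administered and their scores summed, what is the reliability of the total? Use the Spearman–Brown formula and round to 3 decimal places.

0.934

ρ_k = kρ / (1 + (k−1)ρ) = 4·0.78 / (1 + 3·0.78) = 3.120 / 3.340 = 0.934.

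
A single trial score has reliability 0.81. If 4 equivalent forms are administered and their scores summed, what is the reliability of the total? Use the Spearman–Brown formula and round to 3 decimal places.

ρ_k = kρ / (1 + (k−1)ρ) = 4·0.81 / (1 + 3·0.81) = 3.240 / 3.430 = 0.945.

0.945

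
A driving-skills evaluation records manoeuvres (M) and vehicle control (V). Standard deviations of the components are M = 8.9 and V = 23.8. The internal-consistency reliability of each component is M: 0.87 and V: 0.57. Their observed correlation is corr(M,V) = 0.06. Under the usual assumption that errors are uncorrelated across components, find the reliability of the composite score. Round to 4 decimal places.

Var(M+V) = 8.9² + 23.8² + 2·[8.9·23.8·0.06] = 645.65 + 25.4184 = 671.068.
With uncorrelated errors the cross-covariances are all true-score covariance, so they carry over unchanged; only the diagonal terms shrink to ρᵢσᵢ².
True-score variance = [8.9²·0.87 + 23.8²·0.57] + 25.4184 = 391.784 + 25.4184 = 417.202.
Reliability = 417.202 / 671.068 = 0.6217.

0.6217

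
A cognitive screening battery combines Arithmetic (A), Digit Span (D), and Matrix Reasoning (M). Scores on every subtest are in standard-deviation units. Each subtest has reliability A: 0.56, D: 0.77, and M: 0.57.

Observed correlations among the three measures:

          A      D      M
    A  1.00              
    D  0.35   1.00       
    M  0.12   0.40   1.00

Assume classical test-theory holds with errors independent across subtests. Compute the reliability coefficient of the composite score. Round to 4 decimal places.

0.7679

Var(A+D+M) = 3 + 2·[0.35 + 0.12 + 0.40] = 3 + 1.74 = 4.74.
With uncorrelated errors the cross-covariances are all true-score covariance, so they carry over unchanged; only the diagonal terms shrink to ρᵢσᵢ².
True-score variance = [0.56 + 0.77 + 0.57] + 1.74 = 1.9 + 1.74 = 3.64.
Reliability = 3.64 / 4.74 = 0.7679.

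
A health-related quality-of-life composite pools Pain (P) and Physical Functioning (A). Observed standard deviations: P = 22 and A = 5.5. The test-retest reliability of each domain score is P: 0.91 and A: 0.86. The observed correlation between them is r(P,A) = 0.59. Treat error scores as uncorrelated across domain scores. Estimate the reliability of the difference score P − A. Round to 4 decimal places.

Var(P−A) = 22² + 5.5² − 2·22·5.5·0.59 = 514.25 − 142.78 = 371.47.
With uncorrelated errors the cross-covariances are all true-score covariance, so they carry over unchanged; only the diagonal terms shrink to ρᵢσᵢ².
True-score variance = [22²·0.91 + 5.5²·0.86] − 142.78 = 466.455 − 142.78 = 323.675.
Reliability = 323.675 / 371.47 = 0.8713.

0.8713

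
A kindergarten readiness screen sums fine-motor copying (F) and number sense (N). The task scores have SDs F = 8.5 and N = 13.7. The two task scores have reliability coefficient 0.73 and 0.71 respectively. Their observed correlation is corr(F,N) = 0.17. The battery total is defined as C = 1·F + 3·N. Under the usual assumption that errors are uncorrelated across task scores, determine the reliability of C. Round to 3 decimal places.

Var(C) = 8.5² + 3²·13.7² + 2·[3·8.5·13.7·0.17] = 1761.46 + 118.779 = 1880.24.
Because errors are independent across components, Cov(Tᵢ,Tⱼ) = Cov(Xᵢ,Xⱼ); the off-diagonal part of the true-score variance is the same as above.
True-score variance = [8.5²·0.73 + 3²·13.7²·0.71] + 118.779 = 1252.08 + 118.779 = 1370.86.
Reliability = 1370.86 / 1880.24 = 0.729.

0.729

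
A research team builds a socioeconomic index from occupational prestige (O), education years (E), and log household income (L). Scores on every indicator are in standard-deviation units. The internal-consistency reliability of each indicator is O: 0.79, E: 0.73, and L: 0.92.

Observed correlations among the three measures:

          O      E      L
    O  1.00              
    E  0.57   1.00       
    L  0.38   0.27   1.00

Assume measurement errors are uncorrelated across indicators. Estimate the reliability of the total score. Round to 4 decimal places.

0.8971

Var(O+E+L) = 3 + 2·[0.57 + 0.38 + 0.27] = 3 + 2.44 = 5.44.
Because errors are independent across components, Cov(Tᵢ,Tⱼ) = Cov(Xᵢ,Xⱼ); the off-diagonal part of the true-score variance is the same as above.
True-score variance = [0.79 + 0.73 + 0.92] + 2.44 = 2.44 + 2.44 = 4.88.
Reliability = 4.88 / 5.44 = 0.8971.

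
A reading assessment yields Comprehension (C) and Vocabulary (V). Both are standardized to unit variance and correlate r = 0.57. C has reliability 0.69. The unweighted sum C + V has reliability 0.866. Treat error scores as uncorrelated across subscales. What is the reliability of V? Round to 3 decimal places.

Var(C+V) = 2 + 2·0.57 = 3.140.
True-score variance = ρ_C + ρ_V + 2·0.57, so 0.866 = (0.69 + ρ_V + 1.14) / 3.140.
ρ_V = 0.866·3.140 − 0.69 − 1.14 = 0.889.

0.889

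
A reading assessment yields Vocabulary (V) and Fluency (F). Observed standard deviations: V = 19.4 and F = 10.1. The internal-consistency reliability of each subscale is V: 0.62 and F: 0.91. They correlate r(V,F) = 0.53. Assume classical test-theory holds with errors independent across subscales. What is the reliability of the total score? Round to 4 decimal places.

Var(V+F) = 19.4² + 10.1² + 2·[19.4·10.1·0.53] = 478.37 + 207.696 = 686.066.
With uncorrelated errors the cross-covariances are all true-score covariance, so they carry over unchanged; only the diagonal terms shrink to ρᵢσᵢ².
True-score variance = [19.4²·0.62 + 10.1²·0.91] + 207.696 = 326.172 + 207.696 = 533.869.
Reliability = 533.869 / 686.066 = 0.7782.

0.7782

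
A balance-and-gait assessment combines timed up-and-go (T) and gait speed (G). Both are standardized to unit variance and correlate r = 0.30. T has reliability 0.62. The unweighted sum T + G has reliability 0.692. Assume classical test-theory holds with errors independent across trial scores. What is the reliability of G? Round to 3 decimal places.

Var(T+G) = 2 + 2·0.30 = 2.600.
True-score variance = ρ_T + ρ_G + 2·0.30, so 0.692 = (0.62 + ρ_G + 0.60) / 2.600.
ρ_G = 0.692·2.600 − 0.62 − 0.60 = 0.579.

0.579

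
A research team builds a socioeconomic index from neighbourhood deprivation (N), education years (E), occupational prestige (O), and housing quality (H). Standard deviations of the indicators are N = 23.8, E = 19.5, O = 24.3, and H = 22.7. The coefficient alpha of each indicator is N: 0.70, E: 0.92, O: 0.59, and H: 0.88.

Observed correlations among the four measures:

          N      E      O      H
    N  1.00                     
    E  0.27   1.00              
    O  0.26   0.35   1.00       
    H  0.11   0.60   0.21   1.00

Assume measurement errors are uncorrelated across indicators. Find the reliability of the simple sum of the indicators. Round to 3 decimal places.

0.868

Var(N+E+O+H) = 23.8² + 19.5² + 24.3² + 22.7² + 2·[23.8·19.5·0.27 + 23.8·24.3·0.26 + 23.8·22.7·0.11 + 19.5·24.3·0.35 + 19.5·22.7·0.60 + 24.3·22.7·0.21] = 2052.47 + 1764.76 = 3817.23.
Under uncorrelated errors the observed covariances equal the true-score covariances, so only the own-variance terms attenuate.
True-score variance = [23.8²·0.70 + 19.5²·0.92 + 24.3²·0.59 + 22.7²·0.88] + 1764.76 = 1548.18 + 1764.76 = 3312.94.
Reliability = 3312.94 / 3817.23 = 0.868.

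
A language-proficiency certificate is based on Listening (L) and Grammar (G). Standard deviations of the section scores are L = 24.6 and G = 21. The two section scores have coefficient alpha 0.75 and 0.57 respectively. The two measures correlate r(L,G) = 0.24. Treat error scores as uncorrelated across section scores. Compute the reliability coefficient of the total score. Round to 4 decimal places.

0.7366

Var(L+G) = 24.6² + 21² + 2·[24.6·21·0.24] = 1046.16 + 247.968 = 1294.13.
With uncorrelated errors the cross-covariances are all true-score covariance, so they carry over unchanged; only the diagonal terms shrink to ρᵢσᵢ².
True-score variance = [24.6²·0.75 + 21²·0.57] + 247.968 = 705.24 + 247.968 = 953.208.
Reliability = 953.208 / 1294.13 = 0.7366.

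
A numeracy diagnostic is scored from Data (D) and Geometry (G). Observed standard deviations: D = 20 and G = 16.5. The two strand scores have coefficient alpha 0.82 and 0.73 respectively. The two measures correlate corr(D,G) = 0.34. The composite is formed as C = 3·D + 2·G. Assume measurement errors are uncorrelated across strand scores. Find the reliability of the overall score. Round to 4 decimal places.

Var(C) = 3²·20² + 2²·16.5² + 2·[6·20·16.5·0.34] = 4689 + 1346.4 = 6035.4.
Because errors are independent across components, Cov(Tᵢ,Tⱼ) = Cov(Xᵢ,Xⱼ); the off-diagonal part of the true-score variance is the same as above.
True-score variance = [3²·20²·0.82 + 2²·16.5²·0.73] + 1346.4 = 3746.97 + 1346.4 = 5093.37.
Reliability = 5093.37 / 6035.4 = 0.8439.

0.8439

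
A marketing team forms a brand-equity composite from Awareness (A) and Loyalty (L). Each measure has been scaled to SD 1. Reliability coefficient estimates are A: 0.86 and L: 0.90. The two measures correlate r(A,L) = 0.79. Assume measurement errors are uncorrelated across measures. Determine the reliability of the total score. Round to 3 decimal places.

0.933

Var(A+L) = 2 + 2·[0.79] = 2 + 1.58 = 3.58.
Under uncorrelated errors the observed covariances equal the true-score covariances, so only the own-variance terms attenuate.
True-score variance = [0.86 + 0.90] + 1.58 = 1.76 + 1.58 = 3.34.
Reliability = 3.34 / 3.58 = 0.933.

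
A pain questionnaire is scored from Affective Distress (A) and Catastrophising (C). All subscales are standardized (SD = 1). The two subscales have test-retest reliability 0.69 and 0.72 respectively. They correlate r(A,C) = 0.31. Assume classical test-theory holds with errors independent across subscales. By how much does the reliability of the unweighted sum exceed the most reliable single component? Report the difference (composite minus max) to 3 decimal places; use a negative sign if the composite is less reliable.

Var(sum) = 2 + 0.62 = 2.62; true-score variance = 1.41 + 0.62 = 2.03; composite reliability = 0.7748.
Max component reliability = 0.7200.
Difference = 0.7748 − 0.7200 = 0.055.

0.055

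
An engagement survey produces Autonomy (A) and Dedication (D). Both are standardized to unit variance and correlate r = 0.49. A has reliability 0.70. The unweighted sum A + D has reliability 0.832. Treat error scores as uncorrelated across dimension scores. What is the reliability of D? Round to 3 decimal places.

Var(A+D) = 2 + 2·0.49 = 2.980.
True-score variance = ρ_A + ρ_D + 2·0.49, so 0.832 = (0.70 + ρ_D + 0.98) / 2.980.
ρ_D = 0.832·2.980 − 0.70 − 0.98 = 0.799.

0.799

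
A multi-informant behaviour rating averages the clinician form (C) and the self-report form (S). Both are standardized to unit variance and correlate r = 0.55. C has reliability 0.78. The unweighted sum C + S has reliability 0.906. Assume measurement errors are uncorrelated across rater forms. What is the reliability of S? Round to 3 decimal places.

Var(C+S) = 2 + 2·0.55 = 3.100.
True-score variance = ρ_C + ρ_S + 2·0.55, so 0.906 = (0.78 + ρ_S + 1.10) / 3.100.
ρ_S = 0.906·3.100 − 0.78 − 1.10 = 0.929.

0.929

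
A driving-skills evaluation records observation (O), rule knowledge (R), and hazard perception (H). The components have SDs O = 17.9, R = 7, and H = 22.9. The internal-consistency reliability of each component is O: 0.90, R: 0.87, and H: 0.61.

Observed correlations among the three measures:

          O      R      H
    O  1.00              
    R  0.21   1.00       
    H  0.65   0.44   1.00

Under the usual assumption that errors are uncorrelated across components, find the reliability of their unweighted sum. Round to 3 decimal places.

0.850

Var(O+R+H) = 17.9² + 7² + 22.9² + 2·[17.9·7·0.21 + 17.9·22.9·0.65 + 7·22.9·0.44] = 893.82 + 726.573 = 1620.39.
With uncorrelated errors the cross-covariances are all true-score covariance, so they carry over unchanged; only the diagonal terms shrink to ρᵢσᵢ².
True-score variance = [17.9²·0.90 + 7²·0.87 + 22.9²·0.61] + 726.573 = 650.889 + 726.573 = 1377.46.
Reliability = 1377.46 / 1620.39 = 0.850.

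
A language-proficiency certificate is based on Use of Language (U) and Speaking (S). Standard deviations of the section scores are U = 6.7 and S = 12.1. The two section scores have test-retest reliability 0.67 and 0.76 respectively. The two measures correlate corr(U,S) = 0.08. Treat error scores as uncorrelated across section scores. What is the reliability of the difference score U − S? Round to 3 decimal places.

0.720

Var(U−S) = 6.7² + 12.1² − 2·6.7·12.1·0.08 = 191.3 − 12.9712 = 178.329.
With uncorrelated errors the cross-covariances are all true-score covariance, so they carry over unchanged; only the diagonal terms shrink to ρᵢσᵢ².
True-score variance = [6.7²·0.67 + 12.1²·0.76] − 12.9712 = 141.348 − 12.9712 = 128.377.
Reliability = 128.377 / 178.329 = 0.720.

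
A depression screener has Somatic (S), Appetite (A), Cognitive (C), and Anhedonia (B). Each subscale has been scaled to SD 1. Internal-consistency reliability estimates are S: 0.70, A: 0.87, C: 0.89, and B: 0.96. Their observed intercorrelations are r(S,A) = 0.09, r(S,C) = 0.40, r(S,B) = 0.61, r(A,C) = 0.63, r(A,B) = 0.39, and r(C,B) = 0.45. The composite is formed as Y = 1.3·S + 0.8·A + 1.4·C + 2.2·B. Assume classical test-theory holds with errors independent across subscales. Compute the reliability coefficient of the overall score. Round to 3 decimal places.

Var(Y) = 1.3² + 0.8² + 1.4² + 2.2² + 2·[1.04·0.09 + 1.82·0.40 + 2.86·0.61 + 1.12·0.63 + 1.76·0.39 + 3.08·0.45] = 9.13 + 10.6884 = 19.8184.
With uncorrelated errors the cross-covariances are all true-score covariance, so they carry over unchanged; only the diagonal terms shrink to ρᵢσᵢ².
True-score variance = [1.3²·0.70 + 0.8²·0.87 + 1.4²·0.89 + 2.2²·0.96] + 10.6884 = 8.1306 + 10.6884 = 18.819.
Reliability = 18.819 / 19.8184 = 0.950.

0.950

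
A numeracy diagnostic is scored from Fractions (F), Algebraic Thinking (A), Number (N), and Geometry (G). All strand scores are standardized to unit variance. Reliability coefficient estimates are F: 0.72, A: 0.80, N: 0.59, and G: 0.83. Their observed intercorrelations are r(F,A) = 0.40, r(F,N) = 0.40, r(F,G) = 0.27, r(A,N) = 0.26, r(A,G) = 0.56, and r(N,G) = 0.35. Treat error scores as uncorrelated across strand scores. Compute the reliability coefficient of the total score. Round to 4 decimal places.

0.8750

Var(F+A+N+G) = 4 + 2·[0.40 + 0.40 + 0.27 + 0.26 + 0.56 + 0.35] = 4 + 4.48 = 8.48.
Because errors are independent across components, Cov(Tᵢ,Tⱼ) = Cov(Xᵢ,Xⱼ); the off-diagonal part of the true-score variance is the same as above.
True-score variance = [0.72 + 0.80 + 0.59 + 0.83] + 4.48 = 2.94 + 4.48 = 7.42.
Reliability = 7.42 / 8.48 = 0.8750.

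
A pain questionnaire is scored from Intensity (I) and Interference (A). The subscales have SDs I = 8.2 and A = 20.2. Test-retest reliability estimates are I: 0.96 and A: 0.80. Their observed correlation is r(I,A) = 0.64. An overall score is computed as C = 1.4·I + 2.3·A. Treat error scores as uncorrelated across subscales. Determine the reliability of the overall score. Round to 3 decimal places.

Var(C) = 1.4²·8.2² + 2.3²·20.2² + 2·[3.22·8.2·20.2·0.64] = 2290.32 + 682.702 = 2973.02.
Under uncorrelated errors the observed covariances equal the true-score covariances, so only the own-variance terms attenuate.
True-score variance = [1.4²·8.2²·0.96 + 2.3²·20.2²·0.80] + 682.702 = 1853.34 + 682.702 = 2536.05.
Reliability = 2536.05 / 2973.02 = 0.853.

0.853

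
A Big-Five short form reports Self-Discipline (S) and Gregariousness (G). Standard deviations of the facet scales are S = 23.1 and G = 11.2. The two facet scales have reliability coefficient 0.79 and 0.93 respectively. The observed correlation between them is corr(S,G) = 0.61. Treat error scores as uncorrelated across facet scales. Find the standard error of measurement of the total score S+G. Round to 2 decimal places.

10.99

Var(total) = 659.05 + 315.638 = 974.688.
True-score variance = 538.211 + 315.638 = 853.85, so reliability = 0.8760.
Error variance = 974.688 − 853.85 = 120.839; SEM = √120.839 = 10.99.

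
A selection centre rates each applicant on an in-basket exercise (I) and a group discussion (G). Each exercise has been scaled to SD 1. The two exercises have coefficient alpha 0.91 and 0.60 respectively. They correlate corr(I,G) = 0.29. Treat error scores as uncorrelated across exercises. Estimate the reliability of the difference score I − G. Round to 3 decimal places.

Var(I−G) = 1 + 1 − 2·0.29 = 2 − 0.58 = 1.42.
Under uncorrelated errors the observed covariances equal the true-score covariances, so only the own-variance terms attenuate.
True-score variance = [0.91 + 0.60] − 0.58 = 1.51 − 0.58 = 0.93.
Reliability = 0.93 / 1.42 = 0.655.

0.655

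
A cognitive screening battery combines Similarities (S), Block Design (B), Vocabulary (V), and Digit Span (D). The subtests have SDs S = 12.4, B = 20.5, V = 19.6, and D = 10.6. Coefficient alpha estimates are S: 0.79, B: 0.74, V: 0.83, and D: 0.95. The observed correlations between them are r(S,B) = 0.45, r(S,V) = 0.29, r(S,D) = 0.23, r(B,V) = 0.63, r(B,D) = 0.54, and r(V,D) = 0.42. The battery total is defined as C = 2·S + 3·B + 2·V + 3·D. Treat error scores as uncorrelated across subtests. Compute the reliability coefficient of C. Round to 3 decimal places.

Var(C) = 2²·12.4² + 3²·20.5² + 2²·19.6² + 3²·10.6² + 2·[6·12.4·20.5·0.45 + 4·12.4·19.6·0.29 + 6·12.4·10.6·0.23 + 6·20.5·19.6·0.63 + 9·20.5·10.6·0.54 + 6·19.6·10.6·0.42] = 6945.17 + 8496.18 = 15441.4.
Under uncorrelated errors the observed covariances equal the true-score covariances, so only the own-variance terms attenuate.
True-score variance = [2²·12.4²·0.79 + 3²·20.5²·0.74 + 2²·19.6²·0.83 + 3²·10.6²·0.95] + 8496.18 = 5520.84 + 8496.18 = 14017.
Reliability = 14017 / 15441.4 = 0.908.

0.908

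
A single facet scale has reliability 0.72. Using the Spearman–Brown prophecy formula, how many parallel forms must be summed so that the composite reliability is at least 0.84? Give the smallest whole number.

k ≥ ρ*(1−ρ₁)/(ρ₁(1−ρ*)) = 0.84·0.28 / (0.72·0.16) = 2.042.
Smallest integer k = 3.

3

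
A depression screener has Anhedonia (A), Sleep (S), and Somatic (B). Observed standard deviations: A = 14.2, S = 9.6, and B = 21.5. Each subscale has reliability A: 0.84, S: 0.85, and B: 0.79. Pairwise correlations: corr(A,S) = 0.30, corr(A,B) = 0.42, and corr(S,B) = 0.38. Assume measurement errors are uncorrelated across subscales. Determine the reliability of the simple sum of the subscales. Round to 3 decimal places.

Var(A+S+B) = 14.2² + 9.6² + 21.5² + 2·[14.2·9.6·0.30 + 14.2·21.5·0.42 + 9.6·21.5·0.38] = 756.05 + 495.108 = 1251.16.
Because errors are independent across components, Cov(Tᵢ,Tⱼ) = Cov(Xᵢ,Xⱼ); the off-diagonal part of the true-score variance is the same as above.
True-score variance = [14.2²·0.84 + 9.6²·0.85 + 21.5²·0.79] + 495.108 = 612.891 + 495.108 = 1108.
Reliability = 1108 / 1251.16 = 0.886.

0.886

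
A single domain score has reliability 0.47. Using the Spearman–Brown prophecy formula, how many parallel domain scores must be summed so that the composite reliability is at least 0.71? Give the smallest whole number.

k ≥ ρ*(1−ρ₁)/(ρ₁(1−ρ*)) = 0.71·0.53 / (0.47·0.29) = 2.761.
Smallest integer k = 3.

3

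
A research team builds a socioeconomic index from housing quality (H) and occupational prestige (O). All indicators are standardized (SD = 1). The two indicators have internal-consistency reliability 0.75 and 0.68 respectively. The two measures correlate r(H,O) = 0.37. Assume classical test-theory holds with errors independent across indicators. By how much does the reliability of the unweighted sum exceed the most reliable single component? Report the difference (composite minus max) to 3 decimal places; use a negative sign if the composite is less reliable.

0.042

Var(sum) = 2 + 0.74 = 2.74; true-score variance = 1.43 + 0.74 = 2.17; composite reliability = 0.7920.
Max component reliability = 0.7500.
Difference = 0.7920 − 0.7500 = 0.042.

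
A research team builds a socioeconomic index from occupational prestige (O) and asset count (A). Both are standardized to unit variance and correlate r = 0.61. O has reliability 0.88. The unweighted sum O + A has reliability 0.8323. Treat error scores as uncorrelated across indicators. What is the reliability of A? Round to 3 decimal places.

Var(O+A) = 2 + 2·0.61 = 3.220.
True-score variance = ρ_O + ρ_A + 2·0.61, so 0.8323 = (0.88 + ρ_A + 1.22) / 3.220.
ρ_A = 0.8323·3.220 − 0.88 − 1.22 = 0.580.

0.580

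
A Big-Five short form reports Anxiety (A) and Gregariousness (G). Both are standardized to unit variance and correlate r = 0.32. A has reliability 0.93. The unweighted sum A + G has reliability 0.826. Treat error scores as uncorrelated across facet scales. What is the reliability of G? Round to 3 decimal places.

0.611

Var(A+G) = 2 + 2·0.32 = 2.640.
True-score variance = ρ_A + ρ_G + 2·0.32, so 0.826 = (0.93 + ρ_G + 0.64) / 2.640.
ρ_G = 0.826·2.640 − 0.93 − 0.64 = 0.611.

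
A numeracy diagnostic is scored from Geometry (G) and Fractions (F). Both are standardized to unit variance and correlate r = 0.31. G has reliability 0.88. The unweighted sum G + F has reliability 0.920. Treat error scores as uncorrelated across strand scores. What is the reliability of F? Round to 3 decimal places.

0.910

Var(G+F) = 2 + 2·0.31 = 2.620.
True-score variance = ρ_G + ρ_F + 2·0.31, so 0.920 = (0.88 + ρ_F + 0.62) / 2.620.
ρ_F = 0.920·2.620 − 0.88 − 0.62 = 0.910.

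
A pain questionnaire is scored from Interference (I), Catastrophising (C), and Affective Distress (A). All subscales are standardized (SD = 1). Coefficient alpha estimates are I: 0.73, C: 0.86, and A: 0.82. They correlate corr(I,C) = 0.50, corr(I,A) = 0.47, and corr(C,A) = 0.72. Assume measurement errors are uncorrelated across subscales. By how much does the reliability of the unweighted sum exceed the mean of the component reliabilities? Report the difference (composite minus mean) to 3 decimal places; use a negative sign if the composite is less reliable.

0.104

Var(sum) = 3 + 3.38 = 6.38; true-score variance = 2.41 + 3.38 = 5.79; composite reliability = 0.9075.
Mean component reliability = 0.8033.
Difference = 0.9075 − 0.8033 = 0.104.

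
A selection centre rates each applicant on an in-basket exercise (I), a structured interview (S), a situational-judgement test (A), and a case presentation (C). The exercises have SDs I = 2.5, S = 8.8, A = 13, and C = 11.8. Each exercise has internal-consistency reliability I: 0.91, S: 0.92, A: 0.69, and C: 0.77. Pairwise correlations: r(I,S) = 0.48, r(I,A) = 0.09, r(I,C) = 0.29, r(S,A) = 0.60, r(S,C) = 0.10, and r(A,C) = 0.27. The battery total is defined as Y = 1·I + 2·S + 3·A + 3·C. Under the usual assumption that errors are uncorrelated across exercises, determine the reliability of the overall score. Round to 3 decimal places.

Var(Y) = 2.5² + 2²·8.8² + 3²·13² + 3²·11.8² + 2·[2·2.5·8.8·0.48 + 3·2.5·13·0.09 + 3·2.5·11.8·0.29 + 6·8.8·13·0.60 + 6·8.8·11.8·0.10 + 9·13·11.8·0.27] = 3090.17 + 1804.93 = 4895.1.
With uncorrelated errors the cross-covariances are all true-score covariance, so they carry over unchanged; only the diagonal terms shrink to ρᵢσᵢ².
True-score variance = [2.5²·0.91 + 2²·8.8²·0.92 + 3²·13²·0.69 + 3²·11.8²·0.77] + 1804.93 = 2305.09 + 1804.93 = 4110.02.
Reliability = 4110.02 / 4895.1 = 0.840.

0.840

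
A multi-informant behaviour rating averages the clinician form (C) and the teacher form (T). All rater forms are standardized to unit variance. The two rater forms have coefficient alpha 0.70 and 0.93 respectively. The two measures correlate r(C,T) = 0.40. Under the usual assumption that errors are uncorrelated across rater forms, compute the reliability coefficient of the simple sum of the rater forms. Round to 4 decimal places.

Var(C+T) = 2 + 2·[0.40] = 2 + 0.8 = 2.8.
With uncorrelated errors the cross-covariances are all true-score covariance, so they carry over unchanged; only the diagonal terms shrink to ρᵢσᵢ².
True-score variance = [0.70 + 0.93] + 0.8 = 1.63 + 0.8 = 2.43.
Reliability = 2.43 / 2.8 = 0.8679.

0.8679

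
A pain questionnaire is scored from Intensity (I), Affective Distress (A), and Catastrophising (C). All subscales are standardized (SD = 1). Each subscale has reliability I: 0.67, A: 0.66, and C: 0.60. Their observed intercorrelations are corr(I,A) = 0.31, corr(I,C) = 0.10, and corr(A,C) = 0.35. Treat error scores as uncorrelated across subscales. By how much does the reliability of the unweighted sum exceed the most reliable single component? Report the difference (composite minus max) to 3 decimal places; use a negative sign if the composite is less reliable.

Var(sum) = 3 + 1.52 = 4.52; true-score variance = 1.93 + 1.52 = 3.45; composite reliability = 0.7633.
Max component reliability = 0.6700.
Difference = 0.7633 − 0.6700 = 0.093.

0.093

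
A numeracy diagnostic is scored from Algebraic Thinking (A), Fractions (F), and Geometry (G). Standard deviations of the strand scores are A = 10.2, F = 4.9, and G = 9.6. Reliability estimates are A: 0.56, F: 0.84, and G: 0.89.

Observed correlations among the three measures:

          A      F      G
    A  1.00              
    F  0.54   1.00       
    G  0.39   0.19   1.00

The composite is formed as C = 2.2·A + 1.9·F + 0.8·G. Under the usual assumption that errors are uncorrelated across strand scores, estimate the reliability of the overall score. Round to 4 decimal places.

0.7666

Var(C) = 2.2²·10.2² + 1.9²·4.9² + 0.8²·9.6² + 2·[4.18·10.2·4.9·0.54 + 1.76·10.2·9.6·0.39 + 1.52·4.9·9.6·0.19] = 649.212 + 387.225 = 1036.44.
Under uncorrelated errors the observed covariances equal the true-score covariances, so only the own-variance terms attenuate.
True-score variance = [2.2²·10.2²·0.56 + 1.9²·4.9²·0.84 + 0.8²·9.6²·0.89] + 387.225 = 407.292 + 387.225 = 794.517.
Reliability = 794.517 / 1036.44 = 0.7666.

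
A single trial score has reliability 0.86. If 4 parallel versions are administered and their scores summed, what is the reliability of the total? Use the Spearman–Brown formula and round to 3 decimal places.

ρ_k = kρ / (1 + (k−1)ρ) = 4·0.86 / (1 + 3·0.86) = 3.440 / 3.580 = 0.961.

0.961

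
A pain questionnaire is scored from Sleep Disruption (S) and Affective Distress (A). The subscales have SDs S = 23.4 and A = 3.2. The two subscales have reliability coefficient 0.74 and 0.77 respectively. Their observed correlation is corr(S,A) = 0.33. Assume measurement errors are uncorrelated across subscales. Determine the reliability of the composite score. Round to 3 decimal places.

0.762

Var(S+A) = 23.4² + 3.2² + 2·[23.4·3.2·0.33] = 557.8 + 49.4208 = 607.221.
Under uncorrelated errors the observed covariances equal the true-score covariances, so only the own-variance terms attenuate.
True-score variance = [23.4²·0.74 + 3.2²·0.77] + 49.4208 = 413.079 + 49.4208 = 462.5.
Reliability = 462.5 / 607.221 = 0.762.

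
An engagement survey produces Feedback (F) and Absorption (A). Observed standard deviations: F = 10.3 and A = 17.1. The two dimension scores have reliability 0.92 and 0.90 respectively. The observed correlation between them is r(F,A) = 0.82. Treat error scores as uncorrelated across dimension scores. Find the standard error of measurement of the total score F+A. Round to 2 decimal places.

Var(total) = 398.5 + 288.853 = 687.353.
True-score variance = 360.772 + 288.853 = 649.625, so reliability = 0.9451.
Error variance = 687.353 − 649.625 = 37.7282; SEM = √37.7282 = 6.14.

6.14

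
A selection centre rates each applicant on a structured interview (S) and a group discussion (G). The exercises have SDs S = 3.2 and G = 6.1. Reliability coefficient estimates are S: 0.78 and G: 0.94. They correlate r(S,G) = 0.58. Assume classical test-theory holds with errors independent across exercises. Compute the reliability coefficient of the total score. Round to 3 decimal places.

0.936

Var(S+G) = 3.2² + 6.1² + 2·[3.2·6.1·0.58] = 47.45 + 22.6432 = 70.0932.
Under uncorrelated errors the observed covariances equal the true-score covariances, so only the own-variance terms attenuate.
True-score variance = [3.2²·0.78 + 6.1²·0.94] + 22.6432 = 42.9646 + 22.6432 = 65.6078.
Reliability = 65.6078 / 70.0932 = 0.936.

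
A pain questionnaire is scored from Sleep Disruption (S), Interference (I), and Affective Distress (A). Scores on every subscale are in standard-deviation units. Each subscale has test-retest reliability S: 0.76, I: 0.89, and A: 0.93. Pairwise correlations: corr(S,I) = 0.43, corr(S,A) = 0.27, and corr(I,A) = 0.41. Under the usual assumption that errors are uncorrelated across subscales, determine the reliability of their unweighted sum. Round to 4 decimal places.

0.9195

Var(S+I+A) = 3 + 2·[0.43 + 0.27 + 0.41] = 3 + 2.22 = 5.22.
Because errors are independent across components, Cov(Tᵢ,Tⱼ) = Cov(Xᵢ,Xⱼ); the off-diagonal part of the true-score variance is the same as above.
True-score variance = [0.76 + 0.89 + 0.93] + 2.22 = 2.58 + 2.22 = 4.8.
Reliability = 4.8 / 5.22 = 0.9195.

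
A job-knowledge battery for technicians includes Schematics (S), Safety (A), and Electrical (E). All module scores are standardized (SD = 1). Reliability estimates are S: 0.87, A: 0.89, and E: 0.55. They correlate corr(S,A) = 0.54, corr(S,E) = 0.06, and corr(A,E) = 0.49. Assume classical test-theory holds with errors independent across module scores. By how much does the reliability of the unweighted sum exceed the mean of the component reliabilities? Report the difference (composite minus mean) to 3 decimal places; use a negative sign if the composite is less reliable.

Var(sum) = 3 + 2.18 = 5.18; true-score variance = 2.31 + 2.18 = 4.49; composite reliability = 0.8668.
Mean component reliability = 0.7700.
Difference = 0.8668 − 0.7700 = 0.097.

0.097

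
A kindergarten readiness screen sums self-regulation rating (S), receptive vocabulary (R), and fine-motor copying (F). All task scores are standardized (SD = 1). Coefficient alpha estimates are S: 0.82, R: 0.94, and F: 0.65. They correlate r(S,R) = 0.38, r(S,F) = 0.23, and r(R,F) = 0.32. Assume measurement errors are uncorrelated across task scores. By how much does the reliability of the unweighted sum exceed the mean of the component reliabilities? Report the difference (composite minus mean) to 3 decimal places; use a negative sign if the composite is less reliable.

Var(sum) = 3 + 1.86 = 4.86; true-score variance = 2.41 + 1.86 = 4.27; composite reliability = 0.8786.
Mean component reliability = 0.8033.
Difference = 0.8786 − 0.8033 = 0.075.

0.075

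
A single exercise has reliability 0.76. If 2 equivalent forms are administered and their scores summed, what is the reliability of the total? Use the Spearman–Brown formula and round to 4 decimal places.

0.8636

ρ_k = kρ / (1 + (k−1)ρ) = 2·0.76 / (1 + 1·0.76) = 1.520 / 1.760 = 0.8636.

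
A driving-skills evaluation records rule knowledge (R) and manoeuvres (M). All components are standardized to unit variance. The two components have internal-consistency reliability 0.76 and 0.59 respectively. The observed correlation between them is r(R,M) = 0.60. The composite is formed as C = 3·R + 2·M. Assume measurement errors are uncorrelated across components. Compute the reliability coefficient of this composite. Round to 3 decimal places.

0.812

Var(C) = 3² + 2² + 2·[6·0.60] = 13 + 7.2 = 20.2.
Because errors are independent across components, Cov(Tᵢ,Tⱼ) = Cov(Xᵢ,Xⱼ); the off-diagonal part of the true-score variance is the same as above.
True-score variance = [3²·0.76 + 2²·0.59] + 7.2 = 9.2 + 7.2 = 16.4.
Reliability = 16.4 / 20.2 = 0.812.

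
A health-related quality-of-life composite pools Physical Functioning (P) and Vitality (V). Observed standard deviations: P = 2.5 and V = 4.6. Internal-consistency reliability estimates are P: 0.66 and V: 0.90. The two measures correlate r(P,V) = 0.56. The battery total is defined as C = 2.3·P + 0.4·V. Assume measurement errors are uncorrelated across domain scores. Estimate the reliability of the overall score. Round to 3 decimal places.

Var(C) = 2.3²·2.5² + 0.4²·4.6² + 2·[0.92·2.5·4.6·0.56] = 36.4481 + 11.8496 = 48.2977.
With uncorrelated errors the cross-covariances are all true-score covariance, so they carry over unchanged; only the diagonal terms shrink to ρᵢσᵢ².
True-score variance = [2.3²·2.5²·0.66 + 0.4²·4.6²·0.90] + 11.8496 = 24.8683 + 11.8496 = 36.7179.
Reliability = 36.7179 / 48.2977 = 0.760.

0.760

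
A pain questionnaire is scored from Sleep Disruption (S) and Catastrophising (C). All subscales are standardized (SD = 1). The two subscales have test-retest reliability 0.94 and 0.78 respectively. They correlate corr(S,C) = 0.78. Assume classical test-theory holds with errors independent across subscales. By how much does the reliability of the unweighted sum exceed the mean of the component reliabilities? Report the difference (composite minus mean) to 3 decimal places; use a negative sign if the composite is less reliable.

Var(sum) = 2 + 1.56 = 3.56; true-score variance = 1.72 + 1.56 = 3.28; composite reliability = 0.9213.
Mean component reliability = 0.8600.
Difference = 0.9213 − 0.8600 = 0.061.

0.061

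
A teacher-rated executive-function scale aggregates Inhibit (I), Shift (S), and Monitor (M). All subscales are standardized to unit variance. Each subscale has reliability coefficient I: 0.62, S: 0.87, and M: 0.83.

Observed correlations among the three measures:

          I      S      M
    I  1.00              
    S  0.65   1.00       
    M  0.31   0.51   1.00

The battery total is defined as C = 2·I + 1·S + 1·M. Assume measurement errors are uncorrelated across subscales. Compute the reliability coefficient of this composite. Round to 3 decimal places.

Var(C) = 2² + 1 + 1 + 2·[2·0.65 + 2·0.31 + 0.51] = 6 + 4.86 = 10.86.
Under uncorrelated errors the observed covariances equal the true-score covariances, so only the own-variance terms attenuate.
True-score variance = [2²·0.62 + 0.87 + 0.83] + 4.86 = 4.18 + 4.86 = 9.04.
Reliability = 9.04 / 10.86 = 0.832.

0.832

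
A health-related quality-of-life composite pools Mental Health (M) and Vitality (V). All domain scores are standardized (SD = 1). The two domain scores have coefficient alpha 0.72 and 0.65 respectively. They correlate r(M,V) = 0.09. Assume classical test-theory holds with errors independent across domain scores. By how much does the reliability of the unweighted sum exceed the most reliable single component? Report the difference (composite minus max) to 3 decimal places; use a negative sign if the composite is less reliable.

Var(sum) = 2 + 0.18 = 2.18; true-score variance = 1.37 + 0.18 = 1.55; composite reliability = 0.7110.
Max component reliability = 0.7200.
Difference = 0.7110 − 0.7200 = -0.009.

-0.009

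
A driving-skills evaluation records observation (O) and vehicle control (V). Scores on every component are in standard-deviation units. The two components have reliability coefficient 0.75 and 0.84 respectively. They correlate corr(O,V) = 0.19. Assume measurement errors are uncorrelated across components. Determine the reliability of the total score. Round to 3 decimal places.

0.828

Var(O+V) = 2 + 2·[0.19] = 2 + 0.38 = 2.38.
Under uncorrelated errors the observed covariances equal the true-score covariances, so only the own-variance terms attenuate.
True-score variance = [0.75 + 0.84] + 0.38 = 1.59 + 0.38 = 1.97.
Reliability = 1.97 / 2.38 = 0.828.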